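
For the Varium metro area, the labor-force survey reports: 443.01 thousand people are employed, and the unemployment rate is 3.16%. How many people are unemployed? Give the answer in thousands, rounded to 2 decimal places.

About 14.46 thousand are unemployed.

Let U be the number unemployed. The labor force is E + U, and U/(E+U) = 0.0316.
So U = 0.0316 × 443.01 / (1 − 0.0316) = 13.9991 / 0.9684 ≈ 14.46 thousand.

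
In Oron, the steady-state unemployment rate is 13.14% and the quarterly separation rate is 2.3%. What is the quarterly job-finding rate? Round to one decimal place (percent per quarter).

Job-finding rate ≈ 15.2% per quarter.

From u* = s/(s+f): f = s·(1−u)/u.
f = 2.3 × (1 − 0.1314) / 0.1314 = 1.9978 / 0.1314 ≈ 15.2% per quarter.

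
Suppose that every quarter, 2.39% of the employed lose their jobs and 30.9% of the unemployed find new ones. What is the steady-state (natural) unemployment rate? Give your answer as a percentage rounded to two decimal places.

At steady state the flows balance: s·E = f·U, so U/(E+U) = s/(s+f).
u* = 2.39 / (2.39 + 30.9) = 2.39 / 33.29 = 7.18%.

Steady-state unemployment rate ≈ 7.18%.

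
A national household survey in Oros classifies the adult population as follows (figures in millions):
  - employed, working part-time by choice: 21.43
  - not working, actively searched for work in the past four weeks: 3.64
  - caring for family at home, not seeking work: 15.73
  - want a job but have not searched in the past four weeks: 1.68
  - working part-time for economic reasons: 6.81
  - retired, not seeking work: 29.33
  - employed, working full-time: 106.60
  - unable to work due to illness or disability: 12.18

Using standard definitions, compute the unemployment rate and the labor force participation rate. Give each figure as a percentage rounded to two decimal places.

Unemployment rate ≈ 2.63%; labor force participation rate ≈ 70.15%.

Employed = 21.43 + 6.81 + 106.60 = 134.84 million (anyone who worked, including part-time for economic reasons, counts as employed).
Unemployed = 3.64 million.
Labor force = 134.84 + 3.64 = 138.48 million.
Not in labor force = 15.73 + 1.68 + 29.33 + 12.18 = 58.92 million (those not working and not actively searching are outside the labor force — including those who want a job but have given up searching).
Civilian working-age population = 138.48 + 58.92 = 197.40 million.
Unemployment rate = 3.64 / 138.48 = 2.63%.
Labor force participation rate = 138.48 / 197.40 = 70.15%.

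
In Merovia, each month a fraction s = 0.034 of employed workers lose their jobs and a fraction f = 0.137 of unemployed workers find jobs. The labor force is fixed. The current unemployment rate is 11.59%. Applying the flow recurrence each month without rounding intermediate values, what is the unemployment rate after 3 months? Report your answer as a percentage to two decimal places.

With a fixed labor force, u_{t+1} = u_t + s·(1−u_t) − f·u_t = u_t·(1−s−f) + s.
Here 1−s−f = 0.829 and s = 0.034.
u_1 = 0.115900 × 0.829 + 0.034 = 0.130081.
u_2 = 0.130081 × 0.829 + 0.034 = 0.141837.
u_3 = 0.141837 × 0.829 + 0.034 = 0.151583.

Unemployment rate after three months ≈ 15.16%.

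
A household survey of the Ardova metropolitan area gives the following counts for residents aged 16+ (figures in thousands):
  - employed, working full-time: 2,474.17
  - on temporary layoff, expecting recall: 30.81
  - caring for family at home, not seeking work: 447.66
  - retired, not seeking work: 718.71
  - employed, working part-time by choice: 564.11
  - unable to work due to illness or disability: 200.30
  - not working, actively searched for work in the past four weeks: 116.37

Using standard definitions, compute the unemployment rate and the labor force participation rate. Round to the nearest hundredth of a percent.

Unemployment rate ≈ 4.62%; labor force participation rate ≈ 69.98%.

Employed = 2,474.17 + 564.11 = 3,038.28 thousand.
Unemployed = 30.81 + 116.37 = 147.18 thousand (jobless and actively searching, or on temporary layoff).
Labor force = 3,038.28 + 147.18 = 3,185.46 thousand.
Not in labor force = 447.66 + 718.71 + 200.30 = 1,366.67 thousand (those not working and not actively searching are outside the labor force).
Civilian working-age population = 3,185.46 + 1,366.67 = 4,552.13 thousand.
Unemployment rate = 147.18 / 3,185.46 = 4.62%.
Labor force participation rate = 3,185.46 / 4,552.13 = 69.98%.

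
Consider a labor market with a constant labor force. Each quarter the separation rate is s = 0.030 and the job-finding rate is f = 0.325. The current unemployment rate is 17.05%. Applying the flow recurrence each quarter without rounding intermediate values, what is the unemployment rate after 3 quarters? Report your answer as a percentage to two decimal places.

Unemployment rate after three quarters ≈ 10.76%.

With a fixed labor force, u_{t+1} = u_t + s·(1−u_t) − f·u_t = u_t·(1−s−f) + s.
Here 1−s−f = 0.645 and s = 0.030.
u_1 = 0.170500 × 0.645 + 0.030 = 0.139972.
u_2 = 0.139972 × 0.645 + 0.030 = 0.120282.
u_3 = 0.120282 × 0.645 + 0.030 = 0.107582.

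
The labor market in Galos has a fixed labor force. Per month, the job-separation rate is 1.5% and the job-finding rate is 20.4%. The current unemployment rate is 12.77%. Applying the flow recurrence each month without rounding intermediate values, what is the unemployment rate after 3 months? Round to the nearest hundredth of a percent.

With a fixed labor force, u_{t+1} = u_t + s·(1−u_t) − f·u_t = u_t·(1−s−f) + s.
Here 1−s−f = 0.781 and s = 0.015.
u_1 = 0.127700 × 0.781 + 0.015 = 0.114734.
u_2 = 0.114734 × 0.781 + 0.015 = 0.104607.
u_3 = 0.104607 × 0.781 + 0.015 = 0.096698.

Unemployment rate after three months ≈ 9.67%.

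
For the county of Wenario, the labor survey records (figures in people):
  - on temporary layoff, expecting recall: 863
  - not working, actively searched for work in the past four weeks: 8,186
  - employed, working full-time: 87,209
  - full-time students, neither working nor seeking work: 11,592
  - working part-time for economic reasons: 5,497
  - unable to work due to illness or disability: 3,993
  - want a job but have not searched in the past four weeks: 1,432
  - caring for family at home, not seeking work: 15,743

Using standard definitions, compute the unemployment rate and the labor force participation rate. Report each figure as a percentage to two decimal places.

Unemployment rate ≈ 8.89%; labor force participation rate ≈ 75.65%.

Employed = 87,209 + 5,497 = 92,706 (anyone who worked, including part-time for economic reasons, counts as employed).
Unemployed = 863 + 8,186 = 9,049 (jobless and actively searching, or on temporary layoff).
Labor force = 92,706 + 9,049 = 101,755.
Not in labor force = 11,592 + 3,993 + 1,432 + 15,743 = 32,760 (those not working and not actively searching are outside the labor force — including those who want a job but have given up searching).
Civilian working-age population = 101,755 + 32,760 = 134,515.
Unemployment rate = 9,049 / 101,755 = 8.89%.
Labor force participation rate = 101,755 / 134,515 = 75.65%.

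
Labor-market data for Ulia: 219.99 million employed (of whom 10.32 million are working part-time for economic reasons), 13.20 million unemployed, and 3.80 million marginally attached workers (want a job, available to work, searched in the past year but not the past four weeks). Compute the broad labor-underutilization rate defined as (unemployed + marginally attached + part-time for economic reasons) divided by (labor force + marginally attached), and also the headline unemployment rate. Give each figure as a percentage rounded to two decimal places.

Broad underutilization rate ≈ 11.53%; headline unemployment rate ≈ 5.66%.

Labor force = 219.99 + 13.20 = 233.19 million.
Numerator = 13.20 + 3.80 + 10.32 = 27.32 million.
Denominator = 233.19 + 3.80 = 236.99 million.
Broad rate = 27.32 / 236.99 = 11.53%.
Headline unemployment rate = 13.20 / 233.19 = 5.66%.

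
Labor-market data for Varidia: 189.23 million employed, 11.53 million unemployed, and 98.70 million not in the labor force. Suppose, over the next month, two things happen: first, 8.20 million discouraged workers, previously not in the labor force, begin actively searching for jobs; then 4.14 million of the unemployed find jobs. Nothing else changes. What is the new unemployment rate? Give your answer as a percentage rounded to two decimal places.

New unemployment rate ≈ 7.46%.

Initially, labor force = 189.23 + 11.53 = 200.76 million, so u = 11.53/200.76 = 5.74%.
After the first change, unemployed and labor force both rise by 8.20 → E = 189.23, U = 19.73, labor force = 208.96 million.
After the second change, unemployed falls and employed rises by 4.14; labor force unchanged → E = 193.37, U = 15.59, labor force = 208.96 million.
New unemployment rate = 15.59 / 208.96 = 7.46%.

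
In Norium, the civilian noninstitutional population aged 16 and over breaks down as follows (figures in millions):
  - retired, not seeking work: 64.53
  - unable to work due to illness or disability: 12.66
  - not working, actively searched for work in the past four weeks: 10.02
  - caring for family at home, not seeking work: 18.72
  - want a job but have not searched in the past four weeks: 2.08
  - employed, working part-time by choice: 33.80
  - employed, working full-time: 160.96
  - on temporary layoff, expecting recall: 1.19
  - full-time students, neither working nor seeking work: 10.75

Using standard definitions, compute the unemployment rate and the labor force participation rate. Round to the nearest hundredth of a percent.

Unemployment rate ≈ 5.44%; labor force participation rate ≈ 65.45%.

Employed = 33.80 + 160.96 = 194.76 million.
Unemployed = 10.02 + 1.19 = 11.21 million (jobless and actively searching, or on temporary layoff).
Labor force = 194.76 + 11.21 = 205.97 million.
Not in labor force = 64.53 + 12.66 + 18.72 + 2.08 + 10.75 = 108.74 million (those not working and not actively searching are outside the labor force — including those who want a job but have given up searching).
Civilian working-age population = 205.97 + 108.74 = 314.71 million.
Unemployment rate = 11.21 / 205.97 = 5.44%.
Labor force participation rate = 205.97 / 314.71 = 65.45%.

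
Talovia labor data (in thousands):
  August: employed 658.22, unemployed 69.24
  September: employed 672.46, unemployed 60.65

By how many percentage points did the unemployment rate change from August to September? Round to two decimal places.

August: labor force = 658.22 + 69.24 = 727.46; u = 69.24/727.46 = 9.52%.
September: labor force = 672.46 + 60.65 = 733.11; u = 60.65/733.11 = 8.27%.
Change = 8.27% − 9.52% = −1.25 pp.

The unemployment rate changed by −1.25 percentage points.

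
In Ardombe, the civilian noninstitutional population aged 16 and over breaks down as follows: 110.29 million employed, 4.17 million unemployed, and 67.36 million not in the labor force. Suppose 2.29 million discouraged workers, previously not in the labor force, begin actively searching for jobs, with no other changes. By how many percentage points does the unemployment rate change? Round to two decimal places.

Initially, labor force = 110.29 + 4.17 = 114.46 million, so u = 4.17/114.46 = 3.64%.
After the change, unemployed and labor force both rise by 2.29 → E = 110.29, U = 6.46, labor force = 116.75 million.
New unemployment rate = 6.46 / 116.75 = 5.53%.
Change = 5.53% − 3.64% = +1.89 percentage points.

The unemployment rate changes by +1.89 percentage points.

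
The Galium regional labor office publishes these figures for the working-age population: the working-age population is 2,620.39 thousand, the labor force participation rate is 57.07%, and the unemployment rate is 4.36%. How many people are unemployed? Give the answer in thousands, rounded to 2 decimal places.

Labor force = 0.5707 × 2,620.39 = 1,495.46 thousand.
Unemployed = 0.0436 × 1,495.46 ≈ 65.20 thousand.

About 65.20 thousand are unemployed.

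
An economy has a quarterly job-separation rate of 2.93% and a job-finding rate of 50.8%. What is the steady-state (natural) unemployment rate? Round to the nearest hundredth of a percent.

At steady state the flows balance: s·E = f·U, so U/(E+U) = s/(s+f).
u* = 2.93 / (2.93 + 50.8) = 2.93 / 53.73 = 5.45%.

Steady-state unemployment rate ≈ 5.45%.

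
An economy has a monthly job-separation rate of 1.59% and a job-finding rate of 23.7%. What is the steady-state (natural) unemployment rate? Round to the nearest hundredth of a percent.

At steady state the flows balance: s·E = f·U, so U/(E+U) = s/(s+f).
u* = 1.59 / (1.59 + 23.7) = 1.59 / 25.29 = 6.29%.

Steady-state unemployment rate ≈ 6.29%.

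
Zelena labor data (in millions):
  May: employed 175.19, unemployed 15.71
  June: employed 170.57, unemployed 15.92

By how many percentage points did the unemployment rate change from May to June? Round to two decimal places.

The unemployment rate changed by +0.31 percentage points.

May: labor force = 175.19 + 15.71 = 190.90; u = 15.71/190.90 = 8.23%.
June: labor force = 170.57 + 15.92 = 186.49; u = 15.92/186.49 = 8.54%.
Change = 8.54% − 8.23% = +0.31 pp.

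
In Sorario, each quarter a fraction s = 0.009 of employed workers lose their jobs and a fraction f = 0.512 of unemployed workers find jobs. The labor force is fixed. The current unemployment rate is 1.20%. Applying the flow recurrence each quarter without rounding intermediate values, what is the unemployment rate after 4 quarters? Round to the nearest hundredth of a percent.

Unemployment rate after four quarters ≈ 1.70%.

With a fixed labor force, u_{t+1} = u_t + s·(1−u_t) − f·u_t = u_t·(1−s−f) + s.
Here 1−s−f = 0.479 and s = 0.009.
u_1 = 0.012000 × 0.479 + 0.009 = 0.014748.
u_2 = 0.014748 × 0.479 + 0.009 = 0.016064.
u_3 = 0.016064 × 0.479 + 0.009 = 0.016695.
u_4 = 0.016695 × 0.479 + 0.009 = 0.016997.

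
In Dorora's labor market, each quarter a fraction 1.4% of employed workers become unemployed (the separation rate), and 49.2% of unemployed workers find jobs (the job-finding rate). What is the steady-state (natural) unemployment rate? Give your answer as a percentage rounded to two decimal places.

At steady state the flows balance: s·E = f·U, so U/(E+U) = s/(s+f).
u* = 1.4 / (1.4 + 49.2) = 1.4 / 50.60 = 2.77%.

Steady-state unemployment rate ≈ 2.77%.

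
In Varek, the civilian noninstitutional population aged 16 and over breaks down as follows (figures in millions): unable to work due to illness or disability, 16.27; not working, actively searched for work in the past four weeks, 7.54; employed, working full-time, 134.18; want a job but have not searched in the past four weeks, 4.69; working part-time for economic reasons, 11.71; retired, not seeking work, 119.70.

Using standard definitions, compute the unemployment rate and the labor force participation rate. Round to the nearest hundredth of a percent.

Employed = 134.18 + 11.71 = 145.89 million (anyone who worked, including part-time for economic reasons, counts as employed).
Unemployed = 7.54 million.
Labor force = 145.89 + 7.54 = 153.43 million.
Not in labor force = 16.27 + 4.69 + 119.70 = 140.66 million (those not working and not actively searching are outside the labor force — including those who want a job but have given up searching).
Civilian working-age population = 153.43 + 140.66 = 294.09 million.
Unemployment rate = 7.54 / 153.43 = 4.91%.
Labor force participation rate = 153.43 / 294.09 = 52.17%.

Unemployment rate ≈ 4.91%; labor force participation rate ≈ 52.17%.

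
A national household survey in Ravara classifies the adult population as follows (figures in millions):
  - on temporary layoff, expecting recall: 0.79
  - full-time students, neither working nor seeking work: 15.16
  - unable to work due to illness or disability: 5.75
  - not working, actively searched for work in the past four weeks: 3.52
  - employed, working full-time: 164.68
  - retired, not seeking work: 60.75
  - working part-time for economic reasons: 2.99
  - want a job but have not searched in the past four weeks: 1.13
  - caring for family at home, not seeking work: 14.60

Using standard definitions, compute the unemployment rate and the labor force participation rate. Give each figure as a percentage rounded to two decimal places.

Unemployment rate ≈ 2.51%; labor force participation rate ≈ 63.85%.

Employed = 164.68 + 2.99 = 167.67 million (anyone who worked, including part-time for economic reasons, counts as employed).
Unemployed = 0.79 + 3.52 = 4.31 million (jobless and actively searching, or on temporary layoff).
Labor force = 167.67 + 4.31 = 171.98 million.
Not in labor force = 15.16 + 5.75 + 60.75 + 1.13 + 14.60 = 97.39 million (those not working and not actively searching are outside the labor force — including those who want a job but have given up searching).
Civilian working-age population = 171.98 + 97.39 = 269.37 million.
Unemployment rate = 4.31 / 171.98 = 2.51%.
Labor force participation rate = 171.98 / 269.37 = 63.85%.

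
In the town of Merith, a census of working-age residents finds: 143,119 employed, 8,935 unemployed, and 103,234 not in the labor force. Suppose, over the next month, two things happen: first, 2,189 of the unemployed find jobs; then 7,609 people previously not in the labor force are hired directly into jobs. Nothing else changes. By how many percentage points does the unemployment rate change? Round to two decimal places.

The unemployment rate changes by −1.65 percentage points.

Initially, labor force = 143,119 + 8,935 = 152,054, so u = 8,935/152,054 = 5.88%.
After the first change, unemployed falls and employed rises by 2,189; labor force unchanged → E = 145,308, U = 6,746, labor force = 152,054.
After the second change, employed and labor force both rise by 7,609; unemployed unchanged → E = 152,917, U = 6,746, labor force = 159,663.
New unemployment rate = 6,746 / 159,663 = 4.23%.
Change = 4.23% − 5.88% = −1.65 percentage points.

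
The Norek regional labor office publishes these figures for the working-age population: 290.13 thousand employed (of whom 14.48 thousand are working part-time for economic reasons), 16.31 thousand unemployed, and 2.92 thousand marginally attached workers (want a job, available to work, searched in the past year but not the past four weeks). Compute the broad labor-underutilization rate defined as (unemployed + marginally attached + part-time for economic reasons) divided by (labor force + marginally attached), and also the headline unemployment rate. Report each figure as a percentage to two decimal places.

Labor force = 290.13 + 16.31 = 306.44 thousand.
Numerator = 16.31 + 2.92 + 14.48 = 33.71 thousand.
Denominator = 306.44 + 2.92 = 309.36 thousand.
Broad rate = 33.71 / 309.36 = 10.90%.
Headline unemployment rate = 16.31 / 306.44 = 5.32%.

Broad underutilization rate ≈ 10.90%; headline unemployment rate ≈ 5.32%.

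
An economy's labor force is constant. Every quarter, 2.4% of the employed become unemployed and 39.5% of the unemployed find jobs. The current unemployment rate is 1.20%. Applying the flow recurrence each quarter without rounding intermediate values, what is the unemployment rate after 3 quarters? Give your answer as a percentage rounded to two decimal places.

Unemployment rate after three quarters ≈ 4.84%.

With a fixed labor force, u_{t+1} = u_t + s·(1−u_t) − f·u_t = u_t·(1−s−f) + s.
Here 1−s−f = 0.581 and s = 0.024.
u_1 = 0.012000 × 0.581 + 0.024 = 0.030972.
u_2 = 0.030972 × 0.581 + 0.024 = 0.041995.
u_3 = 0.041995 × 0.581 + 0.024 = 0.048399.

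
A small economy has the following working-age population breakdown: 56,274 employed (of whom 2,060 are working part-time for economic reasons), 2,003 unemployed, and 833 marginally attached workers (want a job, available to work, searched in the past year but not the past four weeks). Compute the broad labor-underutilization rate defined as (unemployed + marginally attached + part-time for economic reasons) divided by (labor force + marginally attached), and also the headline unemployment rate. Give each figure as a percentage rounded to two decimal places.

Broad underutilization rate ≈ 8.28%; headline unemployment rate ≈ 3.44%.

Labor force = 56,274 + 2,003 = 58,277.
Numerator = 2,003 + 833 + 2,060 = 4,896.
Denominator = 58,277 + 833 = 59,110.
Broad rate = 4,896 / 59,110 = 8.28%.
Headline unemployment rate = 2,003 / 58,277 = 3.44%.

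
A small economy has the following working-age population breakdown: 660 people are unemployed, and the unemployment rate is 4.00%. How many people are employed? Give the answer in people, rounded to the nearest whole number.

About 15,840 are employed.

Labor force = U / u = 660 / 0.0400 ≈ 16,500.
Employed = labor force − unemployed = 16,500 − 660 = 15,840.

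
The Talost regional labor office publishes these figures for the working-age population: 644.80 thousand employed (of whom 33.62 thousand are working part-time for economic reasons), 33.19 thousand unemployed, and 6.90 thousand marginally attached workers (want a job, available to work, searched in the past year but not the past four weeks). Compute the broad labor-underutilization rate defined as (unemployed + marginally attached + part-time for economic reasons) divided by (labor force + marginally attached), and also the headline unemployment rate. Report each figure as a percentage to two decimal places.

Labor force = 644.80 + 33.19 = 677.99 thousand.
Numerator = 33.19 + 6.90 + 33.62 = 73.71 thousand.
Denominator = 677.99 + 6.90 = 684.89 thousand.
Broad rate = 73.71 / 684.89 = 10.76%.
Headline unemployment rate = 33.19 / 677.99 = 4.90%.

Broad underutilization rate ≈ 10.76%; headline unemployment rate ≈ 4.90%.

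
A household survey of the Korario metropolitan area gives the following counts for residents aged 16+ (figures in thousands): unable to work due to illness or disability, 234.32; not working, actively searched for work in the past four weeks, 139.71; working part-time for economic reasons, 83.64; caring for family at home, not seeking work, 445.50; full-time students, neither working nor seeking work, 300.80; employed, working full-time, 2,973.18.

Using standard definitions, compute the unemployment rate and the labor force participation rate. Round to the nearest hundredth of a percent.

Unemployment rate ≈ 4.37%; labor force participation rate ≈ 76.52%.

Employed = 83.64 + 2,973.18 = 3,056.82 thousand (anyone who worked, including part-time for economic reasons, counts as employed).
Unemployed = 139.71 thousand.
Labor force = 3,056.82 + 139.71 = 3,196.53 thousand.
Not in labor force = 234.32 + 445.50 + 300.80 = 980.62 thousand (those not working and not actively searching are outside the labor force).
Civilian working-age population = 3,196.53 + 980.62 = 4,177.15 thousand.
Unemployment rate = 139.71 / 3,196.53 = 4.37%.
Labor force participation rate = 3,196.53 / 4,177.15 = 76.52%.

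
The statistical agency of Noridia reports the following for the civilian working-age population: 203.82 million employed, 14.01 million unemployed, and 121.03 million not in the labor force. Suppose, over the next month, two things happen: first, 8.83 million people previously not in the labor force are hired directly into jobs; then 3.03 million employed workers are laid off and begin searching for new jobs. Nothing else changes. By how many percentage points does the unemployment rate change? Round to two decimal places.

Initially, labor force = 203.82 + 14.01 = 217.83 million, so u = 14.01/217.83 = 6.43%.
After the first change, employed and labor force both rise by 8.83; unemployed unchanged → E = 212.65, U = 14.01, labor force = 226.66 million.
After the second change, employed falls and unemployed rises by 3.03; labor force unchanged → E = 209.62, U = 17.04, labor force = 226.66 million.
New unemployment rate = 17.04 / 226.66 = 7.52%.
Change = 7.52% − 6.43% = +1.09 percentage points.

The unemployment rate changes by +1.09 percentage points.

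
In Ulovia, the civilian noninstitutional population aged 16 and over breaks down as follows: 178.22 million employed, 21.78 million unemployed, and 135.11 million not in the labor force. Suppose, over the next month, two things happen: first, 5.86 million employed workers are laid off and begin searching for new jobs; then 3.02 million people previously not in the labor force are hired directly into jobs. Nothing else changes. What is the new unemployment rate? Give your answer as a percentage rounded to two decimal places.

New unemployment rate ≈ 13.61%.

Initially, labor force = 178.22 + 21.78 = 200.00 million, so u = 21.78/200.00 = 10.89%.
After the first change, employed falls and unemployed rises by 5.86; labor force unchanged → E = 172.36, U = 27.64, labor force = 200.00 million.
After the second change, employed and labor force both rise by 3.02; unemployed unchanged → E = 175.38, U = 27.64, labor force = 203.02 million.
New unemployment rate = 27.64 / 203.02 = 13.61%.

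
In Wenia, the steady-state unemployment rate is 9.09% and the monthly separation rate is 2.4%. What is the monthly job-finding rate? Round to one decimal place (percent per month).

Job-finding rate ≈ 24.0% per month.

From u* = s/(s+f): f = s·(1−u)/u.
f = 2.4 × (1 − 0.0909) / 0.0909 = 2.1818 / 0.0909 ≈ 24.0% per month.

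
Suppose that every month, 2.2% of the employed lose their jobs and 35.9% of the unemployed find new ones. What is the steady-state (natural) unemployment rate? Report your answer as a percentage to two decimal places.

Steady-state unemployment rate ≈ 5.77%.

At steady state the flows balance: s·E = f·U, so U/(E+U) = s/(s+f).
u* = 2.2 / (2.2 + 35.9) = 2.2 / 38.10 = 5.77%.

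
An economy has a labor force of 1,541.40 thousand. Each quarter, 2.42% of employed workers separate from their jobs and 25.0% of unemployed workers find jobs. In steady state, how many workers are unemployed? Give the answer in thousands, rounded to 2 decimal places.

About 136.04 thousand are unemployed in steady state.

Steady-state unemployment rate u* = s/(s+f) = 2.42/(2.42+25.0) = 0.088257.
Unemployed = u* × labor force = 0.088257 × 1,541.40 ≈ 136.04 thousand.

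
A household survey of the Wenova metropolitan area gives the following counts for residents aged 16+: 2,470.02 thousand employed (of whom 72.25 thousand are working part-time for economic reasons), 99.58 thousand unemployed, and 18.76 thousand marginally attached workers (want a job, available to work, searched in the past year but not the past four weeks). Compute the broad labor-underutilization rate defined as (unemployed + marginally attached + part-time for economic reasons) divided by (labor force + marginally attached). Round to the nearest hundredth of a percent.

Broad underutilization rate ≈ 7.36%.

Labor force = 2,470.02 + 99.58 = 2,569.60 thousand.
Numerator = 99.58 + 18.76 + 72.25 = 190.59 thousand.
Denominator = 2,569.60 + 18.76 = 2,588.36 thousand.
Broad rate = 190.59 / 2,588.36 = 7.36%.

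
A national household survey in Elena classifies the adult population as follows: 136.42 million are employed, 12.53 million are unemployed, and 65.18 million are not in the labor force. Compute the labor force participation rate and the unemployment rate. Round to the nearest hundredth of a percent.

Labor force participation rate ≈ 69.56%; unemployment rate ≈ 8.41%.

Labor force = employed + unemployed = 136.42 + 12.53 = 148.95 million.
Working-age population = 148.95 + 65.18 = 214.13 million.
Unemployment rate = 12.53 / 148.95 = 8.41%.
Labor force participation rate = 148.95 / 214.13 = 69.56%.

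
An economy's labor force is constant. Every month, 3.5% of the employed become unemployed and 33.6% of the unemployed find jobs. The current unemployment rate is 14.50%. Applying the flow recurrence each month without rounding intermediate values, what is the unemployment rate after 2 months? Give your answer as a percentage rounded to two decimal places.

With a fixed labor force, u_{t+1} = u_t + s·(1−u_t) − f·u_t = u_t·(1−s−f) + s.
Here 1−s−f = 0.629 and s = 0.035.
u_1 = 0.145000 × 0.629 + 0.035 = 0.126205.
u_2 = 0.126205 × 0.629 + 0.035 = 0.114383.

Unemployment rate after two months ≈ 11.44%.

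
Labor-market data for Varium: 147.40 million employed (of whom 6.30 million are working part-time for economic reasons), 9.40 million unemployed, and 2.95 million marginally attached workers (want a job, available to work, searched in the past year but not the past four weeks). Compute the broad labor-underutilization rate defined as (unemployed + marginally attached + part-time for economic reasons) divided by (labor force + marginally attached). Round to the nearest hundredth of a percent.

Broad underutilization rate ≈ 11.67%.

Labor force = 147.40 + 9.40 = 156.80 million.
Numerator = 9.40 + 2.95 + 6.30 = 18.65 million.
Denominator = 156.80 + 2.95 = 159.75 million.
Broad rate = 18.65 / 159.75 = 11.67%.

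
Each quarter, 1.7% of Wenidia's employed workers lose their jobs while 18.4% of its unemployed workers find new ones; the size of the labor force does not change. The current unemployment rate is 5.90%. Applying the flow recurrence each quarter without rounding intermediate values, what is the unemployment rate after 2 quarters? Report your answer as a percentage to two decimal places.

With a fixed labor force, u_{t+1} = u_t + s·(1−u_t) − f·u_t = u_t·(1−s−f) + s.
Here 1−s−f = 0.799 and s = 0.017.
u_1 = 0.059000 × 0.799 + 0.017 = 0.064141.
u_2 = 0.064141 × 0.799 + 0.017 = 0.068249.

Unemployment rate after two quarters ≈ 6.82%.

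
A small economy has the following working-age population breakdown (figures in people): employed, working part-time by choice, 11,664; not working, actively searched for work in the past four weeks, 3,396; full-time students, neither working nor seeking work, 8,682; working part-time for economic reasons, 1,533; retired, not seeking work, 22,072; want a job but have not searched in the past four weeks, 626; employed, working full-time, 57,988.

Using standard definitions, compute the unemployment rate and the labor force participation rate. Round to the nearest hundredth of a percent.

Unemployment rate ≈ 4.55%; labor force participation rate ≈ 70.39%.

Employed = 11,664 + 1,533 + 57,988 = 71,185 (anyone who worked, including part-time for economic reasons, counts as employed).
Unemployed = 3,396.
Labor force = 71,185 + 3,396 = 74,581.
Not in labor force = 8,682 + 22,072 + 626 = 31,380 (those not working and not actively searching are outside the labor force — including those who want a job but have given up searching).
Civilian working-age population = 74,581 + 31,380 = 105,961.
Unemployment rate = 3,396 / 74,581 = 4.55%.
Labor force participation rate = 74,581 / 105,961 = 70.39%.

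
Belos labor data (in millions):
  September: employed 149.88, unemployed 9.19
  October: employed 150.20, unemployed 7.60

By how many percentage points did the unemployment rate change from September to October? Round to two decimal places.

The unemployment rate changed by −0.96 percentage points.

September: labor force = 149.88 + 9.19 = 159.07; u = 9.19/159.07 = 5.78%.
October: labor force = 150.20 + 7.60 = 157.80; u = 7.60/157.80 = 4.82%.
Change = 4.82% − 5.78% = −0.96 pp.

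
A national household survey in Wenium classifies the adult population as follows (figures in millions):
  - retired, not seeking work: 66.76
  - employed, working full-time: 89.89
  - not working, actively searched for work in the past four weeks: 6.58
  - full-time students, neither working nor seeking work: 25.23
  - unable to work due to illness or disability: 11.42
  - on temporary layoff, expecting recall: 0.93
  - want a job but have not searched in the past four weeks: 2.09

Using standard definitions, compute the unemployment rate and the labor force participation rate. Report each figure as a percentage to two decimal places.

Employed = 89.89 million.
Unemployed = 6.58 + 0.93 = 7.51 million (jobless and actively searching, or on temporary layoff).
Labor force = 89.89 + 7.51 = 97.40 million.
Not in labor force = 66.76 + 25.23 + 11.42 + 2.09 = 105.50 million (those not working and not actively searching are outside the labor force — including those who want a job but have given up searching).
Civilian working-age population = 97.40 + 105.50 = 202.90 million.
Unemployment rate = 7.51 / 97.40 = 7.71%.
Labor force participation rate = 97.40 / 202.90 = 48.00%.

Unemployment rate ≈ 7.71%; labor force participation rate ≈ 48.00%.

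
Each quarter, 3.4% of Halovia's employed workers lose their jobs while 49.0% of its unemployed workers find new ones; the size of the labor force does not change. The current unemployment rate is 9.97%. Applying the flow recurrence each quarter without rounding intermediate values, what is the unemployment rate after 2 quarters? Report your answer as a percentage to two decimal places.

Unemployment rate after two quarters ≈ 7.28%.

With a fixed labor force, u_{t+1} = u_t + s·(1−u_t) − f·u_t = u_t·(1−s−f) + s.
Here 1−s−f = 0.476 and s = 0.034.
u_1 = 0.099700 × 0.476 + 0.034 = 0.081457.
u_2 = 0.081457 × 0.476 + 0.034 = 0.072774.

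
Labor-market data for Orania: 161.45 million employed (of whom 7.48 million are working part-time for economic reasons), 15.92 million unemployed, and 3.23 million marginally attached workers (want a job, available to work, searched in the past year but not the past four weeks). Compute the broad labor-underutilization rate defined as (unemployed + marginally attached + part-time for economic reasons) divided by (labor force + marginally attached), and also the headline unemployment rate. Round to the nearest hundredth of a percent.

Labor force = 161.45 + 15.92 = 177.37 million.
Numerator = 15.92 + 3.23 + 7.48 = 26.63 million.
Denominator = 177.37 + 3.23 = 180.60 million.
Broad rate = 26.63 / 180.60 = 14.75%.
Headline unemployment rate = 15.92 / 177.37 = 8.98%.

Broad underutilization rate ≈ 14.75%; headline unemployment rate ≈ 8.98%.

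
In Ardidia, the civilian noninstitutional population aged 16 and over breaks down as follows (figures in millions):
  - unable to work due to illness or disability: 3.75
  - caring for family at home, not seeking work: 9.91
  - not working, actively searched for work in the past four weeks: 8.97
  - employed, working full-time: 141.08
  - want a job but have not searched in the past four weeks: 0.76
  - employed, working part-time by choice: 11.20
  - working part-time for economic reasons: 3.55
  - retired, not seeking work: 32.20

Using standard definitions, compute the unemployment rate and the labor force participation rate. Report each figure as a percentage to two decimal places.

Employed = 141.08 + 11.20 + 3.55 = 155.83 million (anyone who worked, including part-time for economic reasons, counts as employed).
Unemployed = 8.97 million.
Labor force = 155.83 + 8.97 = 164.80 million.
Not in labor force = 3.75 + 9.91 + 0.76 + 32.20 = 46.62 million (those not working and not actively searching are outside the labor force — including those who want a job but have given up searching).
Civilian working-age population = 164.80 + 46.62 = 211.42 million.
Unemployment rate = 8.97 / 164.80 = 5.44%.
Labor force participation rate = 164.80 / 211.42 = 77.95%.

Unemployment rate ≈ 5.44%; labor force participation rate ≈ 77.95%.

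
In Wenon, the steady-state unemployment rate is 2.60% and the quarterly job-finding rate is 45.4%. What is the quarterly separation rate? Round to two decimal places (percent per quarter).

From u* = s/(s+f): s = u·f/(1−u).
s = 0.0260 × 45.4 / (1 − 0.0260) = 1.1804 / 0.9740 ≈ 1.21% per quarter.

Separation rate ≈ 1.21% per quarter.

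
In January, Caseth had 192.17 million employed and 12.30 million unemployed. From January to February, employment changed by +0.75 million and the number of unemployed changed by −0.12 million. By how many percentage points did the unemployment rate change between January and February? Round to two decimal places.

January: labor force = 192.17 + 12.30 = 204.47; u = 12.30/204.47 = 6.02%.
February: labor force = 192.92 + 12.18 = 205.10; u = 12.18/205.10 = 5.94%.
Change = 5.94% − 6.02% = −0.08 pp.

The unemployment rate changed by −0.08 percentage points.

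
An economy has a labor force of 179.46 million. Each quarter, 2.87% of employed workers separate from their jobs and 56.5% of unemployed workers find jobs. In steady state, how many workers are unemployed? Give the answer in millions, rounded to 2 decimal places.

Steady-state unemployment rate u* = s/(s+f) = 2.87/(2.87+56.5) = 0.048341.
Unemployed = u* × labor force = 0.048341 × 179.46 ≈ 8.68 million.

About 8.68 million are unemployed in steady state.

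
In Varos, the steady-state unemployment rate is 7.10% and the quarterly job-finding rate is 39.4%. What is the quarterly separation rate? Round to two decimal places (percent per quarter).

Separation rate ≈ 3.01% per quarter.

From u* = s/(s+f): s = u·f/(1−u).
s = 0.0710 × 39.4 / (1 − 0.0710) = 2.7974 / 0.9290 ≈ 3.01% per quarter.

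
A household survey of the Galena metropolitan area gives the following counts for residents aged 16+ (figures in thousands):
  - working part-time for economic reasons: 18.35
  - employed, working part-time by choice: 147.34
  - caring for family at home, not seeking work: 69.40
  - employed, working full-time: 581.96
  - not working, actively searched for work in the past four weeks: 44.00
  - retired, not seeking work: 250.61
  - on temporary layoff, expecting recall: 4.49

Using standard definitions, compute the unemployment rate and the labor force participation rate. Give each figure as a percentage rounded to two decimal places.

Employed = 18.35 + 147.34 + 581.96 = 747.65 thousand (anyone who worked, including part-time for economic reasons, counts as employed).
Unemployed = 44.00 + 4.49 = 48.49 thousand (jobless and actively searching, or on temporary layoff).
Labor force = 747.65 + 48.49 = 796.14 thousand.
Not in labor force = 69.40 + 250.61 = 320.01 thousand (those not working and not actively searching are outside the labor force).
Civilian working-age population = 796.14 + 320.01 = 1,116.15 thousand.
Unemployment rate = 48.49 / 796.14 = 6.09%.
Labor force participation rate = 796.14 / 1,116.15 = 71.33%.

Unemployment rate ≈ 6.09%; labor force participation rate ≈ 71.33%.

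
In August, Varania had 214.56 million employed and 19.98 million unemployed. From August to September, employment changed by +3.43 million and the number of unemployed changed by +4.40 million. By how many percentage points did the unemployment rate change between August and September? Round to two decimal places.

The unemployment rate changed by +1.54 percentage points.

August: labor force = 214.56 + 19.98 = 234.54; u = 19.98/234.54 = 8.52%.
September: labor force = 217.99 + 24.38 = 242.37; u = 24.38/242.37 = 10.06%.
Change = 10.06% − 8.52% = +1.54 pp.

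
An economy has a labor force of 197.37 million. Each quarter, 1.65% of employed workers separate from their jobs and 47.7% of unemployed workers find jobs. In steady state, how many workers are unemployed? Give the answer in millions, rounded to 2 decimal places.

Steady-state unemployment rate u* = s/(s+f) = 1.65/(1.65+47.7) = 0.033435.
Unemployed = u* × labor force = 0.033435 × 197.37 ≈ 6.60 million.

About 6.60 million are unemployed in steady state.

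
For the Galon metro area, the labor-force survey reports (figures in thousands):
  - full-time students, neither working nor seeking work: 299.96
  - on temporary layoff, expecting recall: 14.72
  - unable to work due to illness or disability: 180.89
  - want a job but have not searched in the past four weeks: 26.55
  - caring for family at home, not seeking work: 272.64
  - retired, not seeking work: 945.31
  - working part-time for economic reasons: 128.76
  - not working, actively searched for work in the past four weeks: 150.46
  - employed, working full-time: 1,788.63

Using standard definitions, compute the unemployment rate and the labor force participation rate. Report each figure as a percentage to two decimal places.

Unemployment rate ≈ 7.93%; labor force participation rate ≈ 54.69%.

Employed = 128.76 + 1,788.63 = 1,917.39 thousand (anyone who worked, including part-time for economic reasons, counts as employed).
Unemployed = 14.72 + 150.46 = 165.18 thousand (jobless and actively searching, or on temporary layoff).
Labor force = 1,917.39 + 165.18 = 2,082.57 thousand.
Not in labor force = 299.96 + 180.89 + 26.55 + 272.64 + 945.31 = 1,725.35 thousand (those not working and not actively searching are outside the labor force — including those who want a job but have given up searching).
Civilian working-age population = 2,082.57 + 1,725.35 = 3,807.92 thousand.
Unemployment rate = 165.18 / 2,082.57 = 7.93%.
Labor force participation rate = 2,082.57 / 3,807.92 = 54.69%.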